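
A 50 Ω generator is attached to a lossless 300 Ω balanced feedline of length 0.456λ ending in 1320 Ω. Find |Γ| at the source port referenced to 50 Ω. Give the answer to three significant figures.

|Γ| ≈ 0.922

βl = 2π × 0.456 = 164°
tan(βl) = -0.284
Z_in = Z_0·(Z_L + jZ_0·tanβl)/(Z_0 + jZ_L·tanβl) = 557 + j611 Ω
Γ_s = (Z_in − Z_s)/(Z_in + Z_s) = (507 + j611)/(607 + j611), |Γ_s| = 0.922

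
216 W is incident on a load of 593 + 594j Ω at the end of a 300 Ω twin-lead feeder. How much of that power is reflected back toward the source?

|Γ| = |(293 + j594)/(893 + j594)| = 0.618
|Γ|² = 0.381
P_refl = |Γ|²·P_inc = 82.4 W, P_del = (1 − |Γ|²)·P_inc = 134 W

P_reflected ≈ 82.4 W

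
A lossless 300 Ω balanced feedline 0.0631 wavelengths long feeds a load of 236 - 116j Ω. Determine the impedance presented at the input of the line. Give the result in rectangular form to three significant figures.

βl = 2π × 0.0631 = 22.7°
tan(βl) = tan(22.7°) = 0.419
Z_in = Z_0·(Z_L + jZ_0·tanβl)/(Z_0 + jZ_L·tanβl)
     = 300·(236 + j9.59)/(349 + j98.8)

Z_in ≈ 190 − j45.7 Ω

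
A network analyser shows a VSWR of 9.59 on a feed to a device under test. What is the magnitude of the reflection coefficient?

|Γ| = (S − 1)/(S + 1) = (9.59 − 1)/(9.59 + 1) = 8.59/10.6

|Γ| ≈ 0.811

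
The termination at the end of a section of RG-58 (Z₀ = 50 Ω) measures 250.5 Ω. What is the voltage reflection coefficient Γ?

Γ = 0.667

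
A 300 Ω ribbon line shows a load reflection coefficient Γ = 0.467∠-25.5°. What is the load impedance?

Z_L ≈ 625 − j322 Ω

Z_L = Z_0·(1 + Γ)/(1 − Γ) = 300·(1.42 − j0.201)/(0.578 + j0.201)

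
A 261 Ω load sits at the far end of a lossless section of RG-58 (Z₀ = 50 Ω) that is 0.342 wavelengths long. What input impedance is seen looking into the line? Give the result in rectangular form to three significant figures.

βl = 2π × 0.342 = 123°
tan(βl) = tan(123°) = -1.53
Z_in = Z_0·(Z_L + jZ_0·tanβl)/(Z_0 + jZ_L·tanβl)
     = 50·(261 − j76.6)/(50 − j400)

Z_in ≈ 13.4 + j30.9 Ω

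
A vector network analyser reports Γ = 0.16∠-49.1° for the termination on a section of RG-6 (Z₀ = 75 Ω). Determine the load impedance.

Z_L ≈ 89.5 − j22.2 Ω

Z_L = Z_0·(1 + Γ)/(1 − Γ) = 75·(1.1 − j0.121)/(0.895 + j0.121)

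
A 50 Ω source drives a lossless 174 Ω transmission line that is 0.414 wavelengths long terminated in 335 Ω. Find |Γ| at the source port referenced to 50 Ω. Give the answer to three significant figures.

|Γ| ≈ 0.691

βl = 2π × 0.414 = 149°
tan(βl) = -0.6
Z_in = Z_0·(Z_L + jZ_0·tanβl)/(Z_0 + jZ_L·tanβl) = 195 + j121 Ω
Γ_s = (Z_in − Z_s)/(Z_in + Z_s) = (145 + j121)/(245 + j121), |Γ_s| = 0.691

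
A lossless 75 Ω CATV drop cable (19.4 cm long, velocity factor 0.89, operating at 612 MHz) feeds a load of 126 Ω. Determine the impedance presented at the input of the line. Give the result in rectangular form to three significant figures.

Z_in ≈ 104 + j36.1 Ω

λ = v/f = 0.89·c / 612 MHz = 0.436 m
βl = 2π·l/λ = 2π × 0.445 = 160°
tan(βl) = tan(160°) = -0.362
Z_in = Z_0·(Z_L + jZ_0·tanβl)/(Z_0 + jZ_L·tanβl)
     = 75·(126 − j27.2)/(75 − j45.7)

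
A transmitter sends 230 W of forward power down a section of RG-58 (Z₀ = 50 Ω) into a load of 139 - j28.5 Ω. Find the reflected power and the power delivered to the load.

P_reflected ≈ 55 W; P_delivered ≈ 175 W

|Γ| = |(89 − j28.5)/(189 − j28.5)| = 0.489
|Γ|² = 0.239
P_refl = |Γ|²·P_inc = 55 W, P_del = (1 − |Γ|²)·P_inc = 175 W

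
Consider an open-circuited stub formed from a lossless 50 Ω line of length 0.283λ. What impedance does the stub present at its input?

βl = 2π × 0.283 = 102°
tan(βl) = -4.75
For an open-circuited stub, Z_in = −jZ_0·cot(βl) = −jZ_0/tan(βl)

Z_in ≈ +j10.5 Ω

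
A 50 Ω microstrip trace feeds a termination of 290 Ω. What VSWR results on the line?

VSWR ≈ 5.8

Γ = (290 − 50)/(290 + 50) = 0.706
VSWR = (1 + 0.706)/(1 − 0.706)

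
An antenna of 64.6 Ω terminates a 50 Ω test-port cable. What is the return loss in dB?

Γ = (64.6 − 50)/(64.6 + 50) = 0.127
RL = −20·log₁₀|Γ| = −20·log₁₀(0.127)

RL ≈ 17.9 dB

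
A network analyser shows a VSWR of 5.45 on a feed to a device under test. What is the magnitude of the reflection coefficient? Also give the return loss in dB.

|Γ| = (S − 1)/(S + 1) = (5.45 − 1)/(5.45 + 1) = 4.45/6.45
RL = −20·log₁₀|Γ| = −20·log₁₀(0.69)

|Γ| ≈ 0.69; return loss ≈ 3.22 dB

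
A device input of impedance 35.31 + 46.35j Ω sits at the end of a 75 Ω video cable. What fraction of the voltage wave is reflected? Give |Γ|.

|Γ| ≈ 0.51

Γ = (Z_L − Z_0)/(Z_L + Z_0) = (-39.69 + j46.35)/(110.3 + j46.35)
|Γ| = 61/120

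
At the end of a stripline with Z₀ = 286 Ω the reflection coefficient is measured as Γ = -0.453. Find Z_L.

Z_L ≈ 108 Ω

Z_L = Z_0·(1 + Γ)/(1 − Γ) = 286·(0.547)/(1.45)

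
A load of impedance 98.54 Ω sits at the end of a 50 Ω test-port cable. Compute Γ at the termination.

Γ = 0.327

Γ = (Z_L − Z_0)/(Z_L + Z_0) = (98.54 − 50)/(98.54 + 50) = 48.54/148.5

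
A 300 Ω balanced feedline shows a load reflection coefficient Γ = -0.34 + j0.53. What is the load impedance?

Z_L = Z_0·(1 + Γ)/(1 − Γ) = 300·(0.66 + j0.53)/(1.34 − j0.53)

Z_L ≈ 87.2 + j153 Ω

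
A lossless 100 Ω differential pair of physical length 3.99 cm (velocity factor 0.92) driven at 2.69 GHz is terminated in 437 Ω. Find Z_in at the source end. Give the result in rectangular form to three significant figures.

λ = v/f = 0.92·c / 2.69 GHz = 0.103 m
βl = 2π·l/λ = 2π × 0.389 = 140°
tan(βl) = tan(140°) = -0.839
Z_in = Z_0·(Z_L + jZ_0·tanβl)/(Z_0 + jZ_L·tanβl)
     = 100·(437 − j83.9)/(100 − j367)

Z_in ≈ 51.5 + j105 Ω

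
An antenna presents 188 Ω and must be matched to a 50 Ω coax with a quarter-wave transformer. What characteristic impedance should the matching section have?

Z_qwt = √(Z_0·R_L) = √(50 × 188) = √9400

Z_qwt ≈ 97 Ω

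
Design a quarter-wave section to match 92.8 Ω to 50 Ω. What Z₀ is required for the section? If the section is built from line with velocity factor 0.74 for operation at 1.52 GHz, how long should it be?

Z_qwt ≈ 68.1 Ω; length ≈ 3.65 cm

Z_qwt = √(Z_0·R_L) = √(50 × 92.8) = √4640
λ = 0.74·c/f = 0.146 m, so l = λ/4 = 0.0365 m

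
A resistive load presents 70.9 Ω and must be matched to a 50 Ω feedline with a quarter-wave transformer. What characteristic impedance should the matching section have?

Z_qwt = √(Z_0·R_L) = √(50 × 70.9) = √3545

Z_qwt ≈ 59.5 Ω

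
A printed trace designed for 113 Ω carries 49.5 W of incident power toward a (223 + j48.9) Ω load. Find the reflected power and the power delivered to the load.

|Γ| = |(110 + j48.9)/(336 + j48.9)| = 0.355
|Γ|² = 0.126
P_refl = |Γ|²·P_inc = 6.22 W, P_del = (1 − |Γ|²)·P_inc = 43.3 W

P_reflected ≈ 6.22 W; P_delivered ≈ 43.3 W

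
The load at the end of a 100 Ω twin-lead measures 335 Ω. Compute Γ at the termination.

Γ = 0.54

Γ = (Z_L − Z_0)/(Z_L + Z_0) = (335 − 100)/(335 + 100) = 235/435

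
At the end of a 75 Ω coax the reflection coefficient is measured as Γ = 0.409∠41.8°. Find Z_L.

Z_L = Z_0·(1 + Γ)/(1 − Γ) = 75·(1.3 + j0.273)/(0.695 − j0.273)

Z_L ≈ 112 + j73.4 Ω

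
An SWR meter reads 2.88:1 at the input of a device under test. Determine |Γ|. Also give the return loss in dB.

|Γ| = (S − 1)/(S + 1) = (2.88 − 1)/(2.88 + 1) = 1.88/3.88
RL = −20·log₁₀|Γ| = −20·log₁₀(0.485)

|Γ| ≈ 0.485; return loss ≈ 6.29 dB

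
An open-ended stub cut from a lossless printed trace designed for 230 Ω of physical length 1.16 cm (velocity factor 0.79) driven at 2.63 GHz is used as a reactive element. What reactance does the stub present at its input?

λ = v/f = 0.79·c / 2.63 GHz = 0.0901 m
βl = 2π·l/λ = 2π × 0.129 = 46.3°
tan(βl) = 1.05
For an open-ended stub, Z_in = −jZ_0·cot(βl) = −jZ_0/tan(βl)

X_in ≈ -219 Ω (capacitive)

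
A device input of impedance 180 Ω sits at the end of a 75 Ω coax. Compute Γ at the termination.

Γ = (Z_L − Z_0)/(Z_L + Z_0) = (180 − 75)/(180 + 75) = 105/255

Γ = 0.412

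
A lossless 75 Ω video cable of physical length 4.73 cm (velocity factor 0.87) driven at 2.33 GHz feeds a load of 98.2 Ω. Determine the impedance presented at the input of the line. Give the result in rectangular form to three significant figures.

λ = v/f = 0.87·c / 2.33 GHz = 0.112 m
βl = 2π·l/λ = 2π × 0.422 = 152°
tan(βl) = tan(152°) = -0.531
Z_in = Z_0·(Z_L + jZ_0·tanβl)/(Z_0 + jZ_L·tanβl)
     = 75·(98.2 − j39.9)/(75 − j52.2)

Z_in ≈ 84.9 + j19.2 Ω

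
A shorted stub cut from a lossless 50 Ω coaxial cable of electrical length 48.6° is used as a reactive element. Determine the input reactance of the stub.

X_in ≈ 56.7 Ω (inductive)

tan(βl) = 1.13
For a shorted stub, Z_in = jZ_0·tan(βl)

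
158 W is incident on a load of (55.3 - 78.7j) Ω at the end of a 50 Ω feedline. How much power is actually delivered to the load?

|Γ| = |(5.3 − j78.7)/(105.3 − j78.7)| = 0.6
|Γ|² = 0.36
P_refl = |Γ|²·P_inc = 56.9 W, P_del = (1 − |Γ|²)·P_inc = 101 W

P_delivered ≈ 101 W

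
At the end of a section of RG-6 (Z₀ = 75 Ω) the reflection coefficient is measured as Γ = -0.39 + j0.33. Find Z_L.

Z_L ≈ 27.2 + j24.3 Ω

Z_L = Z_0·(1 + Γ)/(1 − Γ) = 75·(0.61 + j0.33)/(1.39 − j0.33)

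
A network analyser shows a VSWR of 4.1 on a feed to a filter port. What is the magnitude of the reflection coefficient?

|Γ| ≈ 0.608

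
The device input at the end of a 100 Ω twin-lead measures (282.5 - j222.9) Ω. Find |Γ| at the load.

Γ = (Z_L − Z_0)/(Z_L + Z_0) = (182.5 − j222.9)/(382.5 − j222.9)
|Γ| = 288/443

|Γ| ≈ 0.651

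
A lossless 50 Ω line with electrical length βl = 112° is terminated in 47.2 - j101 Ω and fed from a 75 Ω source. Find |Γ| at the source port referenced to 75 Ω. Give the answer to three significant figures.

|Γ| ≈ 0.741

tan(βl) = -2.48
Z_in = Z_0·(Z_L + jZ_0·tanβl)/(Z_0 + jZ_L·tanβl) = 15.7 + j47 Ω
Γ_s = (Z_in − Z_s)/(Z_in + Z_s) = (-59.3 + j47)/(90.7 + j47), |Γ_s| = 0.741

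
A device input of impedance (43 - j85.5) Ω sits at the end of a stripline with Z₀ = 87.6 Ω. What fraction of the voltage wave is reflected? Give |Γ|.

Γ = (Z_L − Z_0)/(Z_L + Z_0) = (-44.6 − j85.5)/(130.6 − j85.5)
|Γ| = 96.4/156

|Γ| ≈ 0.618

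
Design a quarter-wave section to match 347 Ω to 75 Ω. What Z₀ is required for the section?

Z_qwt ≈ 161 Ω

Z_qwt = √(Z_0·R_L) = √(75 × 347) = √26020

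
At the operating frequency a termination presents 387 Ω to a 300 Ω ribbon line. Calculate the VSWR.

VSWR ≈ 1.29

For a purely resistive load, VSWR = R_L/Z_0 or Z_0/R_L (whichever > 1) = 387/300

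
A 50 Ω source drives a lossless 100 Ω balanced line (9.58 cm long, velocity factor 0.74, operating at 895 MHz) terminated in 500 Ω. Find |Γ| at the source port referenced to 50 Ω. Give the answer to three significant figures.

|Γ| ≈ 0.746

λ = v/f = 0.74·c / 895 MHz = 0.248 m
βl = 2π·l/λ = 2π × 0.386 = 139°
tan(βl) = -0.868
Z_in = Z_0·(Z_L + jZ_0·tanβl)/(Z_0 + jZ_L·tanβl) = 44.2 + j105 Ω
Γ_s = (Z_in − Z_s)/(Z_in + Z_s) = (-5.81 + j105)/(94.2 + j105), |Γ_s| = 0.746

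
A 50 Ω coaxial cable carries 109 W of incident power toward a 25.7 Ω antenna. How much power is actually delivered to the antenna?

P_delivered ≈ 97.8 W

Γ = (25.7 − 50)/(25.7 + 50) = -0.321
|Γ|² = 0.103
P_refl = |Γ|²·P_inc = 11.2 W, P_del = (1 − |Γ|²)·P_inc = 97.8 W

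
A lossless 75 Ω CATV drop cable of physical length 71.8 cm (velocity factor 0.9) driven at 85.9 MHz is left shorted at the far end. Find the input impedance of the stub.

λ = v/f = 0.9·c / 85.9 MHz = 3.14 m
βl = 2π·l/λ = 2π × 0.228 = 82.2°
tan(βl) = 7.33
For a shorted stub, Z_in = jZ_0·tan(βl)

Z_in ≈ +j550 Ω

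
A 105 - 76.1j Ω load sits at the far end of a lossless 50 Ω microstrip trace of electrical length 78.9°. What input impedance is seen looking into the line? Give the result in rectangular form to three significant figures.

Z_in ≈ 14.8 + j2.31 Ω

tan(βl) = tan(78.9°) = 5.1
Z_in = Z_0·(Z_L + jZ_0·tanβl)/(Z_0 + jZ_L·tanβl)
     = 50·(105 + j179)/(438 + j535)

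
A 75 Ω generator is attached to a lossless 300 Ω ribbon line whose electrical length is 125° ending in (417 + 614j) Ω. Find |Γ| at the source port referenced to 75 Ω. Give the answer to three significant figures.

|Γ| ≈ 0.5

tan(βl) = -1.43
Z_in = Z_0·(Z_L + jZ_0·tanβl)/(Z_0 + jZ_L·tanβl) = 65.6 + j80.5 Ω
Γ_s = (Z_in − Z_s)/(Z_in + Z_s) = (-9.43 + j80.5)/(141 + j80.5), |Γ_s| = 0.5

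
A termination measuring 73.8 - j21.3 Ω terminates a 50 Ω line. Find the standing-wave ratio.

VSWR ≈ 1.68

Γ = (Z_L − Z_0)/(Z_L + Z_0) = (23.8 − j21.3)/(123.8 − j21.3)
|Γ| = 31.9/126 = 0.254
VSWR = (1 + |Γ|)/(1 − |Γ|) = 1.25/0.746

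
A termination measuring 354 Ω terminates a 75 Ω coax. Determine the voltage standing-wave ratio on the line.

VSWR ≈ 4.72

Γ = (354 − 75)/(354 + 75) = 0.65
VSWR = (1 + 0.65)/(1 − 0.65)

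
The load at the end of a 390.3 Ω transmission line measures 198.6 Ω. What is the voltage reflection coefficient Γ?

Γ = -0.326

Γ = (Z_L − Z_0)/(Z_L + Z_0) = (198.6 − 390.3)/(198.6 + 390.3) = -191.7/588.9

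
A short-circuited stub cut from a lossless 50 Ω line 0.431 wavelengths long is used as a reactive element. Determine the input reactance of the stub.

X_in ≈ -23.1 Ω (capacitive)

βl = 2π × 0.431 = 155°
tan(βl) = -0.463
For a short-circuited stub, Z_in = jZ_0·tan(βl)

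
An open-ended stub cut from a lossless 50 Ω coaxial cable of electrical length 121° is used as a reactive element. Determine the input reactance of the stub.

tan(βl) = -1.66
For an open-ended stub, Z_in = −jZ_0·cot(βl) = −jZ_0/tan(βl)

X_in ≈ 30 Ω (inductive)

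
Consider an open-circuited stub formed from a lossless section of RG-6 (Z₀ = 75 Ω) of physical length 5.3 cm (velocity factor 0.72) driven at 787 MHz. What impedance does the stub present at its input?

Z_in ≈ −j28 Ω

λ = v/f = 0.72·c / 787 MHz = 0.274 m
βl = 2π·l/λ = 2π × 0.193 = 69.5°
tan(βl) = 2.68
For an open-circuited stub, Z_in = −jZ_0·cot(βl) = −jZ_0/tan(βl)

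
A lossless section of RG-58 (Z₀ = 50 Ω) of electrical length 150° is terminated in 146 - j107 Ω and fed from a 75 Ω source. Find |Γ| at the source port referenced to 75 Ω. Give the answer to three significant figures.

|Γ| ≈ 0.561

tan(βl) = -0.577
Z_in = Z_0·(Z_L + jZ_0·tanβl)/(Z_0 + jZ_L·tanβl) = 67.2 + j96 Ω
Γ_s = (Z_in − Z_s)/(Z_in + Z_s) = (-7.82 + j96)/(142 + j96), |Γ_s| = 0.561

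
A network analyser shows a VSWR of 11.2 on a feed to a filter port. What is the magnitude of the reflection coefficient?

|Γ| ≈ 0.836

|Γ| = (S − 1)/(S + 1) = (11.2 − 1)/(11.2 + 1) = 10.2/12.2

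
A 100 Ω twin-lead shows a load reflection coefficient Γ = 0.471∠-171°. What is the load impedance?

Z_L ≈ 36.2 − j6.85 Ω

Z_L = Z_0·(1 + Γ)/(1 − Γ) = 100·(0.535 − j0.0737)/(1.47 + j0.0737)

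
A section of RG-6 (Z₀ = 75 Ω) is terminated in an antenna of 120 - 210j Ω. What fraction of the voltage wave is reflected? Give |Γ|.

|Γ| ≈ 0.749

Γ = (Z_L − Z_0)/(Z_L + Z_0) = (45 − j210)/(195 − j210)
|Γ| = 215/287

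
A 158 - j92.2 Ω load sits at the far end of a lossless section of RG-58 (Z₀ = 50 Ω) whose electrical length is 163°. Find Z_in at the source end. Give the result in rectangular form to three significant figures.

Z_in ≈ 154 + j94.1 Ω

tan(βl) = tan(163°) = -0.306
Z_in = Z_0·(Z_L + jZ_0·tanβl)/(Z_0 + jZ_L·tanβl)
     = 50·(158 − j107)/(21.8 − j48.3)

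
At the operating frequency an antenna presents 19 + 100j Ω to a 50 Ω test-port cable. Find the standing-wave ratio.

VSWR ≈ 13.5

Γ = (Z_L − Z_0)/(Z_L + Z_0) = (-31 + j100)/(69 + j100)
|Γ| = 105/121 = 0.862
VSWR = (1 + |Γ|)/(1 − |Γ|) = 1.86/0.138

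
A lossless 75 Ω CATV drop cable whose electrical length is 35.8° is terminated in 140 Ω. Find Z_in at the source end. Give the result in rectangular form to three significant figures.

Z_in ≈ 75.7 − j47.8 Ω

tan(βl) = tan(35.8°) = 0.721
Z_in = Z_0·(Z_L + jZ_0·tanβl)/(Z_0 + jZ_L·tanβl)
     = 75·(140 + j54.1)/(75 + j101)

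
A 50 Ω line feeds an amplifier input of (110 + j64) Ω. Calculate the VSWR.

VSWR ≈ 3.07

Γ = (Z_L − Z_0)/(Z_L + Z_0) = (60 + j64)/(160 + j64)
|Γ| = 87.7/172 = 0.509
VSWR = (1 + |Γ|)/(1 − |Γ|) = 1.51/0.491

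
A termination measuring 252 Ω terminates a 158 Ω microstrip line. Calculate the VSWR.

Γ = (252 − 158)/(252 + 158) = 0.229
VSWR = (1 + 0.229)/(1 − 0.229)

VSWR ≈ 1.59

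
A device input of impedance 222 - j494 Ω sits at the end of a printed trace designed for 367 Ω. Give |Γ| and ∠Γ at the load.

Γ ≈ 0.67 ∠ -66.4°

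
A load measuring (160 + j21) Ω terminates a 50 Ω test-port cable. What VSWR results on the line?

Γ = (Z_L − Z_0)/(Z_L + Z_0) = (110 + j21)/(210 + j21)
|Γ| = 112/211 = 0.531
VSWR = (1 + |Γ|)/(1 − |Γ|) = 1.53/0.469

VSWR ≈ 3.26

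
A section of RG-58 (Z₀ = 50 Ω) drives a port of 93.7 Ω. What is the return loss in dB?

Γ = (93.7 − 50)/(93.7 + 50) = 0.304
RL = −20·log₁₀|Γ| = −20·log₁₀(0.304)

RL ≈ 10.3 dB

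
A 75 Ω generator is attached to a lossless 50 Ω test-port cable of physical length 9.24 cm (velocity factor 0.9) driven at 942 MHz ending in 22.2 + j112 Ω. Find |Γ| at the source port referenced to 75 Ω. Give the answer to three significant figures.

|Γ| ≈ 0.909

λ = v/f = 0.9·c / 942 MHz = 0.287 m
βl = 2π·l/λ = 2π × 0.322 = 116°
tan(βl) = -2.05
Z_in = Z_0·(Z_L + jZ_0·tanβl)/(Z_0 + jZ_L·tanβl) = 3.6 + j2.33 Ω
Γ_s = (Z_in − Z_s)/(Z_in + Z_s) = (-71.4 + j2.33)/(78.6 + j2.33), |Γ_s| = 0.909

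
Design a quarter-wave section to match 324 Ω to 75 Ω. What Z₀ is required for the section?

Z_qwt ≈ 156 Ω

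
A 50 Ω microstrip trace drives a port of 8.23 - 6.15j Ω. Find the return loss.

RL ≈ 2.84 dB

Γ = (-41.77 − j6.15)/(58.23 − j6.15), |Γ| = 0.721
RL = −20·log₁₀|Γ| = −20·log₁₀(0.721)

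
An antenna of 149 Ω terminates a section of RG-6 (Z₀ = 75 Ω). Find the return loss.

RL ≈ 9.62 dB

Γ = (149 − 75)/(149 + 75) = 0.33
RL = −20·log₁₀|Γ| = −20·log₁₀(0.33)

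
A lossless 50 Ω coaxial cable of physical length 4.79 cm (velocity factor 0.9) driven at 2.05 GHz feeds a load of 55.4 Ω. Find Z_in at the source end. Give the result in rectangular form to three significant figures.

Z_in ≈ 49 + j4.99 Ω

λ = v/f = 0.9·c / 2.05 GHz = 0.132 m
βl = 2π·l/λ = 2π × 0.364 = 131°
tan(βl) = tan(131°) = -1.15
Z_in = Z_0·(Z_L + jZ_0·tanβl)/(Z_0 + jZ_L·tanβl)
     = 50·(55.4 − j57.7)/(50 − j63.9)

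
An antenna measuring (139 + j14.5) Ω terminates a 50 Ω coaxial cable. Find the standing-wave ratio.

VSWR ≈ 2.81

Γ = (Z_L − Z_0)/(Z_L + Z_0) = (89 + j14.5)/(189 + j14.5)
|Γ| = 90.2/190 = 0.476
VSWR = (1 + |Γ|)/(1 − |Γ|) = 1.48/0.524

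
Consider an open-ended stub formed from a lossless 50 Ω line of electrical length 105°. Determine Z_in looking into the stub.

tan(βl) = -3.73
For an open-ended stub, Z_in = −jZ_0·cot(βl) = −jZ_0/tan(βl)

Z_in ≈ +j13.4 Ω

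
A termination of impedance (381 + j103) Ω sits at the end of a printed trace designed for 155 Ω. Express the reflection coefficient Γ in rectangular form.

Γ = (Z_L − Z_0)/(Z_L + Z_0) = (226 + j103)/(536 + j103)

Γ ≈ 0.442 + j0.107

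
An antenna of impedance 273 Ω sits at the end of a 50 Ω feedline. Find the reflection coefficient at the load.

Γ = 0.69

Γ = (Z_L − Z_0)/(Z_L + Z_0) = (273 − 50)/(273 + 50) = 223/323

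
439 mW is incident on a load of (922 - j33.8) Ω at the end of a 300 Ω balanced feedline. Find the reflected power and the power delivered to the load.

P_reflected ≈ 114 mW; P_delivered ≈ 325 mW

|Γ| = |(622 − j33.8)/(1222 − j33.8)| = 0.51
|Γ|² = 0.26
P_refl = |Γ|²·P_inc = 114 mW, P_del = (1 − |Γ|²)·P_inc = 325 mW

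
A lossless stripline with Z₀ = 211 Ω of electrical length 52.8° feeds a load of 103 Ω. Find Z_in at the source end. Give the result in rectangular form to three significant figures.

Z_in ≈ 199 + j150 Ω

tan(βl) = tan(52.8°) = 1.32
Z_in = Z_0·(Z_L + jZ_0·tanβl)/(Z_0 + jZ_L·tanβl)
     = 211·(103 + j278)/(211 + j136)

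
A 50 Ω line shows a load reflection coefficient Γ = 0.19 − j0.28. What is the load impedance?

Z_L = Z_0·(1 + Γ)/(1 − Γ) = 50·(1.19 − j0.28)/(0.81 + j0.28)

Z_L ≈ 60.3 − j38.1 Ω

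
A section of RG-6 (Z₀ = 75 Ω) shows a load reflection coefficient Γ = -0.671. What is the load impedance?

Z_L = Z_0·(1 + Γ)/(1 − Γ) = 75·(0.329)/(1.67)

Z_L ≈ 14.8 Ω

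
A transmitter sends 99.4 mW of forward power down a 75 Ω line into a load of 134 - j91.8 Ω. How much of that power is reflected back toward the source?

P_reflected ≈ 22.7 mW

|Γ| = |(59 − j91.8)/(209 − j91.8)| = 0.478
|Γ|² = 0.229
P_refl = |Γ|²·P_inc = 22.7 mW, P_del = (1 − |Γ|²)·P_inc = 76.7 mW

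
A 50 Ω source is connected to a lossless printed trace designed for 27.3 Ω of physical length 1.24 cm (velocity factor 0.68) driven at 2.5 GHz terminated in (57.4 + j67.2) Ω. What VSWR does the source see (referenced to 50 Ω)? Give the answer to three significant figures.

VSWR ≈ 5.86

λ = v/f = 0.68·c / 2.5 GHz = 0.0816 m
βl = 2π·l/λ = 2π × 0.152 = 54.7°
tan(βl) = 1.41
Z_in = Z_0·(Z_L + jZ_0·tanβl)/(Z_0 + jZ_L·tanβl) = 11.5 − j28.9 Ω
Γ_s = (Z_in − Z_s)/(Z_in + Z_s) = (-38.5 − j28.9)/(61.5 − j28.9), |Γ_s| = 0.709
VSWR = (1 + |Γ_s|)/(1 − |Γ_s|)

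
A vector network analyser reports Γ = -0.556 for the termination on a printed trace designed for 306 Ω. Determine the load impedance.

Z_L = Z_0·(1 + Γ)/(1 − Γ) = 306·(0.444)/(1.56)

Z_L ≈ 87.3 Ω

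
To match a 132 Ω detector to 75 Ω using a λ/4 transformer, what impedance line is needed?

Z_qwt = √(Z_0·R_L) = √(75 × 132) = √9900

Z_qwt ≈ 99.5 Ω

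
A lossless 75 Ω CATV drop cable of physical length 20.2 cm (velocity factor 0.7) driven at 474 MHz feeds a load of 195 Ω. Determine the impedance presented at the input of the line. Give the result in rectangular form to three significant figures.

λ = v/f = 0.7·c / 474 MHz = 0.443 m
βl = 2π·l/λ = 2π × 0.456 = 164°
tan(βl) = tan(164°) = -0.284
Z_in = Z_0·(Z_L + jZ_0·tanβl)/(Z_0 + jZ_L·tanβl)
     = 75·(195 − j21.3)/(75 − j55.4)

Z_in ≈ 136 + j79.4 Ω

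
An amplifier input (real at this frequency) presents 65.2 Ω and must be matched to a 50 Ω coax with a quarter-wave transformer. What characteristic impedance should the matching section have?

Z_qwt ≈ 57.1 Ω

Z_qwt = √(Z_0·R_L) = √(50 × 65.2) = √3260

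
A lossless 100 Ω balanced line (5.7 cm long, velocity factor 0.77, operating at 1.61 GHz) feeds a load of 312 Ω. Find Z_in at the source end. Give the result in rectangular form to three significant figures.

λ = v/f = 0.77·c / 1.61 GHz = 0.143 m
βl = 2π·l/λ = 2π × 0.397 = 143°
tan(βl) = tan(143°) = -0.753
Z_in = Z_0·(Z_L + jZ_0·tanβl)/(Z_0 + jZ_L·tanβl)
     = 100·(312 − j75.3)/(100 − j235)

Z_in ≈ 75 + j101 Ω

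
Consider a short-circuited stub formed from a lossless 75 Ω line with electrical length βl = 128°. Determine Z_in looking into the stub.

Z_in ≈ −j96 Ω

tan(βl) = -1.28
For a short-circuited stub, Z_in = jZ_0·tan(βl)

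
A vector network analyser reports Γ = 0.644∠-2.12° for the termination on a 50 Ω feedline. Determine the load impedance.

Z_L = Z_0·(1 + Γ)/(1 − Γ) = 50·(1.64 − j0.0238)/(0.356 + j0.0238)

Z_L ≈ 229 − j18.7 Ω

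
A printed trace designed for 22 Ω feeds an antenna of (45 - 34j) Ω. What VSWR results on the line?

VSWR ≈ 3.41

Γ = (Z_L − Z_0)/(Z_L + Z_0) = (23 − j34)/(67 − j34)
|Γ| = 41/75.1 = 0.546
VSWR = (1 + |Γ|)/(1 − |Γ|) = 1.55/0.454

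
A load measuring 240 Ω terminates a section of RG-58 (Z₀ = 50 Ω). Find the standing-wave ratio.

VSWR ≈ 4.8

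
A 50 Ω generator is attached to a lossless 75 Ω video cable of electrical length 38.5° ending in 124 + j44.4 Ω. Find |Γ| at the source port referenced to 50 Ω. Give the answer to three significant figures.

|Γ| ≈ 0.462

tan(βl) = 0.795
Z_in = Z_0·(Z_L + jZ_0·tanβl)/(Z_0 + jZ_L·tanβl) = 101 − j53.8 Ω
Γ_s = (Z_in − Z_s)/(Z_in + Z_s) = (50.8 − j53.8)/(151 − j53.8), |Γ_s| = 0.462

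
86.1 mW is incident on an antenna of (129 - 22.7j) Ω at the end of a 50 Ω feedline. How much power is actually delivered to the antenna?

P_delivered ≈ 68.2 mW

|Γ| = |(79 − j22.7)/(179 − j22.7)| = 0.456
|Γ|² = 0.208
P_refl = |Γ|²·P_inc = 17.9 mW, P_del = (1 − |Γ|²)·P_inc = 68.2 mW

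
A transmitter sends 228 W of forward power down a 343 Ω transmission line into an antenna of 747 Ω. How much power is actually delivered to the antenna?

P_delivered ≈ 197 W

Γ = (747 − 343)/(747 + 343) = 0.371
|Γ|² = 0.137
P_refl = |Γ|²·P_inc = 31.3 W, P_del = (1 − |Γ|²)·P_inc = 197 W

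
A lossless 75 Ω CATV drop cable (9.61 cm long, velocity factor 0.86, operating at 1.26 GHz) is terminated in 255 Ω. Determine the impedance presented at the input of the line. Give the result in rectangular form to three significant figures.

λ = v/f = 0.86·c / 1.26 GHz = 0.205 m
βl = 2π·l/λ = 2π × 0.469 = 169°
tan(βl) = tan(169°) = -0.195
Z_in = Z_0·(Z_L + jZ_0·tanβl)/(Z_0 + jZ_L·tanβl)
     = 75·(255 − j14.6)/(75 − j49.8)

Z_in ≈ 184 + j107 Ω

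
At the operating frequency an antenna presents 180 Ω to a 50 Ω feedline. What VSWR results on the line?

VSWR ≈ 3.6

For a purely resistive load, VSWR = R_L/Z_0 or Z_0/R_L (whichever > 1) = 180/50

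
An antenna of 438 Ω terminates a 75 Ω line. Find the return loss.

Γ = (438 − 75)/(438 + 75) = 0.708
RL = −20·log₁₀|Γ| = −20·log₁₀(0.708)

RL ≈ 3 dB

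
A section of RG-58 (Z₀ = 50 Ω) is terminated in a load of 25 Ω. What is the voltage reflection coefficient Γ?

Γ = (Z_L − Z_0)/(Z_L + Z_0) = (25 − 50)/(25 + 50) = -25/75

Γ = -0.333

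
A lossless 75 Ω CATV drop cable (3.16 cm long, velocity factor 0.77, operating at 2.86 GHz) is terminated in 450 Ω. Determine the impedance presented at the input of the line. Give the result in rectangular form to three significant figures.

Z_in ≈ 30.1 + j85.9 Ω

λ = v/f = 0.77·c / 2.86 GHz = 0.0808 m
βl = 2π·l/λ = 2π × 0.391 = 141°
tan(βl) = tan(141°) = -0.814
Z_in = Z_0·(Z_L + jZ_0·tanβl)/(Z_0 + jZ_L·tanβl)
     = 75·(450 − j61.1)/(75 − j366)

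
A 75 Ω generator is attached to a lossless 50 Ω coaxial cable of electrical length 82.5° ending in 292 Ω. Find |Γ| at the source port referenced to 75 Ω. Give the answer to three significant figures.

tan(βl) = 7.6
Z_in = Z_0·(Z_L + jZ_0·tanβl)/(Z_0 + jZ_L·tanβl) = 8.71 − j6.39 Ω
Γ_s = (Z_in − Z_s)/(Z_in + Z_s) = (-66.3 − j6.39)/(83.7 − j6.39), |Γ_s| = 0.793

|Γ| ≈ 0.793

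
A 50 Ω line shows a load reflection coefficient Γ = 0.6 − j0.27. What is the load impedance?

Z_L = Z_0·(1 + Γ)/(1 − Γ) = 50·(1.6 − j0.27)/(0.4 + j0.27)

Z_L ≈ 122 − j116 Ω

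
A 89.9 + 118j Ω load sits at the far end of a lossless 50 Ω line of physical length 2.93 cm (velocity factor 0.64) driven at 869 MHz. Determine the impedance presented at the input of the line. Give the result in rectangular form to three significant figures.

Z_in ≈ 30.7 − j70.2 Ω

λ = v/f = 0.64·c / 869 MHz = 0.221 m
βl = 2π·l/λ = 2π × 0.133 = 47.7°
tan(βl) = tan(47.7°) = 1.1
Z_in = Z_0·(Z_L + jZ_0·tanβl)/(Z_0 + jZ_L·tanβl)
     = 50·(89.9 + j173)/(-79.9 + j98.9)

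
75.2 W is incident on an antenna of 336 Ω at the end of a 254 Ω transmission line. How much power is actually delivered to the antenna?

P_delivered ≈ 73.7 W

Γ = (336 − 254)/(336 + 254) = 0.139
|Γ|² = 0.0193
P_refl = |Γ|²·P_inc = 1.45 W, P_del = (1 − |Γ|²)·P_inc = 73.7 W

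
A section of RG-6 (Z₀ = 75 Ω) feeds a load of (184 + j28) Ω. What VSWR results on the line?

Γ = (Z_L − Z_0)/(Z_L + Z_0) = (109 + j28)/(259 + j28)
|Γ| = 113/261 = 0.432
VSWR = (1 + |Γ|)/(1 − |Γ|) = 1.43/0.568

VSWR ≈ 2.52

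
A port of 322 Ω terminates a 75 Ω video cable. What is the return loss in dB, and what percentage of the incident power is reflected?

Γ = (322 − 75)/(322 + 75) = 0.622
RL = −20·log₁₀(0.622) = 4.12 dB
P_refl/P_inc = |Γ|² = 0.387

RL ≈ 4.12 dB; 38.7% of incident power reflected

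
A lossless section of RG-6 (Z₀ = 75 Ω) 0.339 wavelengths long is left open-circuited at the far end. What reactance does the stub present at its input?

βl = 2π × 0.339 = 122°
tan(βl) = -1.6
For an open-circuited stub, Z_in = −jZ_0·cot(βl) = −jZ_0/tan(βl)

X_in ≈ 46.9 Ω (inductive)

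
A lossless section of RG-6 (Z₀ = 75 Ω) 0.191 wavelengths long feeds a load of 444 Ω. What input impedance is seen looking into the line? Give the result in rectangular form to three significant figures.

Z_in ≈ 14.5 − j28.2 Ω

βl = 2π × 0.191 = 68.8°
tan(βl) = tan(68.8°) = 2.57
Z_in = Z_0·(Z_L + jZ_0·tanβl)/(Z_0 + jZ_L·tanβl)
     = 75·(444 + j193)/(75 + j1140)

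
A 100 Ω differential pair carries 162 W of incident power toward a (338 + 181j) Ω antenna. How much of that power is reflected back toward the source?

P_reflected ≈ 64.5 W

|Γ| = |(238 + j181)/(438 + j181)| = 0.631
|Γ|² = 0.398
P_refl = |Γ|²·P_inc = 64.5 W, P_del = (1 − |Γ|²)·P_inc = 97.5 W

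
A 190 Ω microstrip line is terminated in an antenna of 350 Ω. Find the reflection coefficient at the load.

Γ = 0.296

Γ = (Z_L − Z_0)/(Z_L + Z_0) = (350 − 190)/(350 + 190) = 160/540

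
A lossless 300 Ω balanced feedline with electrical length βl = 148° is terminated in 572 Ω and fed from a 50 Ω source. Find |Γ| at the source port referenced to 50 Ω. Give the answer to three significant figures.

tan(βl) = -0.625
Z_in = Z_0·(Z_L + jZ_0·tanβl)/(Z_0 + jZ_L·tanβl) = 329 + j204 Ω
Γ_s = (Z_in − Z_s)/(Z_in + Z_s) = (279 + j204)/(379 + j204), |Γ_s| = 0.803

|Γ| ≈ 0.803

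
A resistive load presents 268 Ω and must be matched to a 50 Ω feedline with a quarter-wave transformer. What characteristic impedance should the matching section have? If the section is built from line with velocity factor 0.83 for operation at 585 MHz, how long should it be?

Z_qwt = √(Z_0·R_L) = √(50 × 268) = √13400
λ = 0.83·c/f = 0.426 m, so l = λ/4 = 0.106 m

Z_qwt ≈ 116 Ω; length ≈ 10.6 cm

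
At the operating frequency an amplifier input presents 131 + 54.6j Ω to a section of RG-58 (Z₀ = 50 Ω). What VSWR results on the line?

Γ = (Z_L − Z_0)/(Z_L + Z_0) = (81 + j54.6)/(181 + j54.6)
|Γ| = 97.7/189 = 0.517
VSWR = (1 + |Γ|)/(1 − |Γ|) = 1.52/0.483

VSWR ≈ 3.14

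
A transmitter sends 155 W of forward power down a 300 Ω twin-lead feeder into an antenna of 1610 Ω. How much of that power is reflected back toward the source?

P_reflected ≈ 72.9 W

Γ = (1610 − 300)/(1610 + 300) = 0.686
|Γ|² = 0.47
P_refl = |Γ|²·P_inc = 72.9 W, P_del = (1 − |Γ|²)·P_inc = 82.1 W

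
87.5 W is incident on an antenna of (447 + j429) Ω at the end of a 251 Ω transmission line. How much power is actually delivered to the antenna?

|Γ| = |(196 + j429)/(698 + j429)| = 0.576
|Γ|² = 0.331
P_refl = |Γ|²·P_inc = 29 W, P_del = (1 − |Γ|²)·P_inc = 58.5 W

P_delivered ≈ 58.5 W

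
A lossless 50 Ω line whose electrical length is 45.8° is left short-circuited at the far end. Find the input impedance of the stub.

tan(βl) = 1.03
For a short-circuited stub, Z_in = jZ_0·tan(βl)

Z_in ≈ +j51.4 Ω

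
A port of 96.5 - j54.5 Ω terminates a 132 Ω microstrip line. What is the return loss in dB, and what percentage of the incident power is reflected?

Γ = (-35.5 − j54.5)/(228.5 − j54.5), |Γ| = 0.277
RL = −20·log₁₀(0.277) = 11.2 dB
P_refl/P_inc = |Γ|² = 0.0767

RL ≈ 11.2 dB; 7.67% of incident power reflected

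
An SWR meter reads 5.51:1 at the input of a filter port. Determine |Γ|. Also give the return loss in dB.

|Γ| ≈ 0.693; return loss ≈ 3.19 dB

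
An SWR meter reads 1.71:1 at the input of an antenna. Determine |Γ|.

|Γ| = (S − 1)/(S + 1) = (1.71 − 1)/(1.71 + 1) = 0.71/2.71

|Γ| ≈ 0.262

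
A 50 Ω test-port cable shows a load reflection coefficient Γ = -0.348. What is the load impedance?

Z_L = Z_0·(1 + Γ)/(1 − Γ) = 50·(0.652)/(1.35)

Z_L ≈ 24.2 Ω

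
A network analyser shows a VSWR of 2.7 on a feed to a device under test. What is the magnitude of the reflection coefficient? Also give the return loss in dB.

|Γ| = (S − 1)/(S + 1) = (2.7 − 1)/(2.7 + 1) = 1.7/3.7
RL = −20·log₁₀|Γ| = −20·log₁₀(0.459)

|Γ| ≈ 0.459; return loss ≈ 6.76 dB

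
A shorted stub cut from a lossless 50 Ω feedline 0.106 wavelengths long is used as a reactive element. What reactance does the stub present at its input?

X_in ≈ 39.3 Ω (inductive)

βl = 2π × 0.106 = 38.2°
tan(βl) = 0.786
For a shorted stub, Z_in = jZ_0·tan(βl)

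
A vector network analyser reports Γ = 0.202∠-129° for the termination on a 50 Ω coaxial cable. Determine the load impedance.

Z_L ≈ 37 − j12.1 Ω

Z_L = Z_0·(1 + Γ)/(1 − Γ) = 50·(0.873 − j0.157)/(1.13 + j0.157)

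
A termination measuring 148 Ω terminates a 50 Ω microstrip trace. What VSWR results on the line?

VSWR ≈ 2.96

For a purely resistive load, VSWR = R_L/Z_0 or Z_0/R_L (whichever > 1) = 148/50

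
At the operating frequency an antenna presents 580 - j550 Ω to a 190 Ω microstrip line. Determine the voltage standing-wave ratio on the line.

VSWR ≈ 5.96

Γ = (Z_L − Z_0)/(Z_L + Z_0) = (390 − j550)/(770 − j550)
|Γ| = 674/946 = 0.713
VSWR = (1 + |Γ|)/(1 − |Γ|) = 1.71/0.287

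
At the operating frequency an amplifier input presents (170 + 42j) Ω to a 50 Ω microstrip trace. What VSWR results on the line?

Γ = (Z_L − Z_0)/(Z_L + Z_0) = (120 + j42)/(220 + j42)
|Γ| = 127/224 = 0.568
VSWR = (1 + |Γ|)/(1 − |Γ|) = 1.57/0.432

VSWR ≈ 3.63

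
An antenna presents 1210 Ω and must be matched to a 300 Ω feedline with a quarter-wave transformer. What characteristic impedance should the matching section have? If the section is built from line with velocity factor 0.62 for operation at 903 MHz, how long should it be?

Z_qwt = √(Z_0·R_L) = √(300 × 1210) = √363000
λ = 0.62·c/f = 0.206 m, so l = λ/4 = 0.0515 m

Z_qwt ≈ 602 Ω; length ≈ 5.15 cm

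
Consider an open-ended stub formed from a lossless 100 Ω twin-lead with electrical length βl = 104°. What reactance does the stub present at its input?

X_in ≈ 24.9 Ω (inductive)

tan(βl) = -4.01
For an open-ended stub, Z_in = −jZ_0·cot(βl) = −jZ_0/tan(βl)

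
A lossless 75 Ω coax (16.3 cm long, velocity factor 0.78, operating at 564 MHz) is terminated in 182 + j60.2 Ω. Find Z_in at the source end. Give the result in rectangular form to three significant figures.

λ = v/f = 0.78·c / 564 MHz = 0.415 m
βl = 2π·l/λ = 2π × 0.393 = 141°
tan(βl) = tan(141°) = -0.797
Z_in = Z_0·(Z_L + jZ_0·tanβl)/(Z_0 + jZ_L·tanβl)
     = 75·(182 + j0.401)/(123 − j145)

Z_in ≈ 46.3 + j54.8 Ω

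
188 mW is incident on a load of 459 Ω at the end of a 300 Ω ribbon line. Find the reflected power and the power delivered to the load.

Γ = (459 − 300)/(459 + 300) = 0.209
|Γ|² = 0.0439
P_refl = |Γ|²·P_inc = 8.25 mW, P_del = (1 − |Γ|²)·P_inc = 180 mW

P_reflected ≈ 8.25 mW; P_delivered ≈ 180 mW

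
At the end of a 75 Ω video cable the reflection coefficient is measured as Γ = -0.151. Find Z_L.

Z_L ≈ 55.3 Ω

Z_L = Z_0·(1 + Γ)/(1 − Γ) = 75·(0.849)/(1.15)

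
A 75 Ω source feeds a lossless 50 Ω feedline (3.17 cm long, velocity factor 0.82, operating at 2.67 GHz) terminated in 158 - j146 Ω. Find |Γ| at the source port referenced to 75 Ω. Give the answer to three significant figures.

|Γ| ≈ 0.74

λ = v/f = 0.82·c / 2.67 GHz = 0.0921 m
βl = 2π·l/λ = 2π × 0.344 = 124°
tan(βl) = -1.49
Z_in = Z_0·(Z_L + jZ_0·tanβl)/(Z_0 + jZ_L·tanβl) = 15.2 + j44.4 Ω
Γ_s = (Z_in − Z_s)/(Z_in + Z_s) = (-59.8 + j44.4)/(90.2 + j44.4), |Γ_s| = 0.74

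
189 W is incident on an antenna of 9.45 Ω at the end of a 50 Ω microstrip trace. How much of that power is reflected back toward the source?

Γ = (9.45 − 50)/(9.45 + 50) = -0.682
|Γ|² = 0.465
P_refl = |Γ|²·P_inc = 87.9 W, P_del = (1 − |Γ|²)·P_inc = 101 W

P_reflected ≈ 87.9 W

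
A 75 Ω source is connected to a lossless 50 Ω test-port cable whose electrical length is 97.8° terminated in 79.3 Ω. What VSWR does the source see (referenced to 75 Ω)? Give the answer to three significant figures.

VSWR ≈ 2.36

tan(βl) = -7.3
Z_in = Z_0·(Z_L + jZ_0·tanβl)/(Z_0 + jZ_L·tanβl) = 31.9 + j4.1 Ω
Γ_s = (Z_in − Z_s)/(Z_in + Z_s) = (-43.1 + j4.1)/(107 + j4.1), |Γ_s| = 0.405
VSWR = (1 + |Γ_s|)/(1 − |Γ_s|)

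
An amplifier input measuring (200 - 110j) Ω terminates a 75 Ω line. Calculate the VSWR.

VSWR ≈ 3.57

Γ = (Z_L − Z_0)/(Z_L + Z_0) = (125 − j110)/(275 − j110)
|Γ| = 167/296 = 0.562
VSWR = (1 + |Γ|)/(1 − |Γ|) = 1.56/0.438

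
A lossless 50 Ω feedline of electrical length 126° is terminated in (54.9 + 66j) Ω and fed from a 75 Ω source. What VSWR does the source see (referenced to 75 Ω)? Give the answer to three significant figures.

tan(βl) = -1.38
Z_in = Z_0·(Z_L + jZ_0·tanβl)/(Z_0 + jZ_L·tanβl) = 15.6 + j7.34 Ω
Γ_s = (Z_in − Z_s)/(Z_in + Z_s) = (-59.4 + j7.34)/(90.6 + j7.34), |Γ_s| = 0.659
VSWR = (1 + |Γ_s|)/(1 − |Γ_s|)

VSWR ≈ 4.87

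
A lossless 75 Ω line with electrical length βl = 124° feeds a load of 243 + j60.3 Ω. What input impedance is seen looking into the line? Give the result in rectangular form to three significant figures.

tan(βl) = tan(124°) = -1.48
Z_in = Z_0·(Z_L + jZ_0·tanβl)/(Z_0 + jZ_L·tanβl)
     = 75·(243 − j50.9)/(164 − j360)

Z_in ≈ 27.9 + j37.9 Ω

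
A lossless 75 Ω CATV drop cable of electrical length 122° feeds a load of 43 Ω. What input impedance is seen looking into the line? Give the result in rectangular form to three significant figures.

tan(βl) = tan(122°) = -1.6
Z_in = Z_0·(Z_L + jZ_0·tanβl)/(Z_0 + jZ_L·tanβl)
     = 75·(43 − j120)/(75 − j68.8)

Z_in ≈ 83.1 − j43.7 Ω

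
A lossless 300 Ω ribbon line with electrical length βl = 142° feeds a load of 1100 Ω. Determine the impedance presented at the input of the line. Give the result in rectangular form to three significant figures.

tan(βl) = tan(142°) = -0.781
Z_in = Z_0·(Z_L + jZ_0·tanβl)/(Z_0 + jZ_L·tanβl)
     = 300·(1100 − j234)/(300 − j859)

Z_in ≈ 192 + j317 Ω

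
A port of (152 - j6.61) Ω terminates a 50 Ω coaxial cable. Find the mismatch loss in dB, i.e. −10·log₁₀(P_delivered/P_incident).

mismatch loss ≈ 1.28 dB

Γ = (102 − j6.61)/(202 − j6.61), |Γ| = 0.506
|Γ|² = 0.256, so P_del/P_inc = 1 − |Γ|² = 0.744
ML = −10·log₁₀(1 − |Γ|²)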